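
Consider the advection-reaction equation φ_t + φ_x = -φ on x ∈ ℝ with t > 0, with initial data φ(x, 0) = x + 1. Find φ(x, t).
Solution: Substitute φ = exp(-t)u, i.e. u = exp(t)φ.
By the product rule, φ_t = exp(-t)(u_t - u), φ_x = exp(-t)u_x.
Substituting into the PDE and dividing by exp(-t): u_t - u + u_x = -u.
The lower-order terms cancel, leaving the standard advection equation u_t + u_x = 0.
Initial data for u: u(x,0) = φ(x,0) = x + 1.
Solve for u:
  By method of characteristics (waves move right with speed 1):
  Along characteristics x - t = const, u is constant, so u(x,t) = f(x - t) with f = u(·, 0).
Hence u(x,t) = -t + x + 1.
Transform back: φ(x,t) = exp(-t)u(x,t).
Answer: φ(x, t) = -texp(-t) + xexp(-t) + exp(-t)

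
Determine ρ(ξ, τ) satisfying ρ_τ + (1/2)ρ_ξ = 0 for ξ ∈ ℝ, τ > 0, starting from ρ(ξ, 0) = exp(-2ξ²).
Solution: By characteristics (dξ/dτ = 1/2), ρ(ξ,τ) = f(ξ - (1/2)τ) with f = ρ(·, 0).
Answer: ρ(ξ, τ) = exp(-2(ξ - τ/2)²)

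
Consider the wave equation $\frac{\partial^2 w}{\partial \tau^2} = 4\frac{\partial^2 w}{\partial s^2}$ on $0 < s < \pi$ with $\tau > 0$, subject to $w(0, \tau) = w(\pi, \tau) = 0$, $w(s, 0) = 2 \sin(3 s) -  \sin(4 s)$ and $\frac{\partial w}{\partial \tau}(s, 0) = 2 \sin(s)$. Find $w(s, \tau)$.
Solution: Using separation of variables $w = X(s)T(\tau)$:
Eigenfunctions: $\sin(ns)$, $n = 1, 2, 3, \ldots$
General solution: $w(s, \tau) = \sum [A_n \cos(2n \tau) + B_n \sin(2n \tau)] \sin(ns)$
From $w(s,0) = 2 \sin(3 s) - \sin(4 s)$: $A_3=2, A_4=-1$. From $w_{\tau}(s,0) = 2 \sin(s)$, using $w_{\tau}(s,0) = \sum \omega_n B_n \sin(ns)$ with $\omega_n = 2n$: $B_1 = 2/2 = 1$.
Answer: $w(s, \tau) = \sin(2 \tau) \sin(s) + 2 \sin(3 s) \cos(6 \tau) -  \sin(4 s) \cos(8 \tau)$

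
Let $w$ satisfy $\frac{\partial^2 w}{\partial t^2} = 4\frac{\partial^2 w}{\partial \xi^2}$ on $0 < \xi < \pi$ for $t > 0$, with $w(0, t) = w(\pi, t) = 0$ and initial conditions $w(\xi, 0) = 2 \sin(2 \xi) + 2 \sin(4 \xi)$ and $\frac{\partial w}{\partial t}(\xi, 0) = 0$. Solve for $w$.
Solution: Using separation of variables $w = X(\xi)T(t)$:
Eigenfunctions: $\sin(n\xi)$, $n = 1, 2, 3, \ldots$
General solution: $w(\xi, t) = \sum [A_n \cos(2n t) + B_n \sin(2n t)] \sin(n\xi)$
From $w(\xi,0) = 2 \sin(2 \xi) + 2 \sin(4 \xi)$: $A_2=2, A_4=2$. From $w_t(\xi,0) = 0$: all $B_n = 0$.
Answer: $w(\xi, t) = 2 \sin(2 \xi) \cos(4 t) + 2 \sin(4 \xi) \cos(8 t)$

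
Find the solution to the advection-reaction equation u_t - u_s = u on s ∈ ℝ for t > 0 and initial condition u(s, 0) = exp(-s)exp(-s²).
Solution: Substitute u = exp(-s)w.
Then u_s = exp(-s)(w_s - w), u_t = exp(-s)w_t; substituting and dividing by exp(-s), the lower-order terms cancel: w_t - w_s = 0 (standard advection equation).
Data for w: w(s,0) = exp(s)u(s,0) = exp(-s²).
By characteristics (ds/dt = -1), w(s,t) = f(s + t) with f = w(·, 0).
So w(s,t) = exp(-(s + t)²), and u(s,t) = exp(-s)w(s,t).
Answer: u(s, t) = exp(-s)exp(-(s + t)²)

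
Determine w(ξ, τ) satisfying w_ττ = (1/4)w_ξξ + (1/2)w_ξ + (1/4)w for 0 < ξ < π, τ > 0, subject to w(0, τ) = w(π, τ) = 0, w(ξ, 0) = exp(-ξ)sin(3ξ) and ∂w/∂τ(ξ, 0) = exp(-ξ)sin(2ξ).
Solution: Substitute w = exp(-ξ)u.
Then w_ξ = exp(-ξ)(u_ξ - u), w_ξξ = exp(-ξ)(u_ξξ - 2u_ξ + u), w_ττ = exp(-ξ)u_ττ; substituting and dividing by exp(-ξ), the lower-order terms cancel: u_ττ = (1/4)u_ξξ (standard wave equation).
Data for u: u(ξ,0) = exp(ξ)w(ξ,0) = sin(3ξ); u_τ(ξ,0) = exp(ξ)w_τ(ξ,0) = sin(2ξ). The boundary conditions carry over: u(0,τ) = u(π,τ) = 0.
Separating variables: u = Σ [A_n cos(ω_n τ) + B_n sin(ω_n τ)] sin(nξ), ω_n = n/2. From ICs (B_n = velocity coefficient / ω_n): A_3=1, B_2=1.
So u(ξ,τ) = sin(2ξ)sin(τ) + sin(3ξ)cos(3τ/2), and w(ξ,τ) = exp(-ξ)u(ξ,τ).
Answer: w(ξ, τ) = exp(-ξ)sin(2ξ)sin(τ) + exp(-ξ)sin(3ξ)cos(3τ/2)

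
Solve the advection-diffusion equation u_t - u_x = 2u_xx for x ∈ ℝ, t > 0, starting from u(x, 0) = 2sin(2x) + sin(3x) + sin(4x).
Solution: Change to a moving frame: let η = x + t, σ = t and write u(x,t) = w(η,σ).
By the chain rule u_t = w_σ + w_η, u_x = w_η, u_xx = w_ηη.
Then u_t - u_x = w_σ: the advection term cancels and the PDE becomes the heat equation w_σ = 2w_ηη on η ∈ ℝ.
Initial data: w(η,0) = u(η,0) = 2sin(2η) + sin(3η) + sin(4η).
On η ∈ ℝ each mode satisfies (sin(nη))″ = -n² sin(nη), so exp(-2n²σ) sin(nη) solves the heat equation; by superposition w(η,σ) = Σ c_n exp(-2n²σ) sin(nη).
Reading off the coefficients: c_2=2, c_3=1, c_4=1, so w(η,σ) = 2exp(-8σ)sin(2η) + exp(-18σ)sin(3η) + exp(-32σ)sin(4η).
Substituting back η = x + t, σ = t: u(x,t) = w(x + t, t).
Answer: u(x, t) = 2exp(-8t)sin(2t + 2x) + exp(-18t)sin(3t + 3x) + exp(-32t)sin(4t + 4x)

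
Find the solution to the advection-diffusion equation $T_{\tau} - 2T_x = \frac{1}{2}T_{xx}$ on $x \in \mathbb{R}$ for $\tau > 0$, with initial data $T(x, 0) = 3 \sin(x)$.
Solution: Change to a moving frame: let $\eta = x + 2\tau$, $\sigma = \tau$ and write $T(x,\tau) = u(\eta,\sigma)$.
By the chain rule $T_{\tau} = u_{\sigma} + 2u_{\eta}$, $T_x = u_{\eta}$, $T_{xx} = u_{\eta\eta}$.
Then $T_{\tau} - 2T_x = u_{\sigma}$: the advection term cancels and the PDE becomes the heat equation $u_{\sigma} = \frac{1}{2}u_{\eta\eta}$ on $\eta \in \mathbb{R}$.
Initial data: $u(\eta,0) = T(\eta,0) = 3 \sin(\eta)$.
On $\eta \in \mathbb{R}$ each mode satisfies $(\sin(n\eta))'' = -n^2 \sin(n\eta)$, so $e^{-n^2\sigma/2} \sin(n\eta)$ solves the heat equation; by superposition $u(\eta,\sigma) = \sum c_n e^{-n^2\sigma/2} \sin(n\eta)$.
Reading off the coefficients: $c_1=3$, so $u(\eta,\sigma) = 3 e^{-\sigma/2} \sin(\eta)$.
Substituting back $\eta = x + 2\tau$, $\sigma = \tau$: $T(x,\tau) = u(x + 2\tau, \tau)$.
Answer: $T(x, \tau) = 3 e^{-\tau/2} \sin(2 \tau + x)$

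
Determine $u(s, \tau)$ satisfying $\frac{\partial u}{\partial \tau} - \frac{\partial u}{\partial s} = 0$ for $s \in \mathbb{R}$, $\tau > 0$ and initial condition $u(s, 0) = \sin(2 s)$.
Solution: By characteristics ($ds/d\tau = -1$), $u(s,\tau) = f(s + \tau)$ with $f = u( \cdot , 0)$.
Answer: $u(s, \tau) = \sin(2 \tau + 2 s)$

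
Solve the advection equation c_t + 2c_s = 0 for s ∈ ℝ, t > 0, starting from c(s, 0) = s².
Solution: By method of characteristics (waves move right with speed 2):
Along characteristics s - 2t = const, c is constant, so c(s,t) = f(s - 2t) with f = c(·, 0).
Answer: c(s, t) = s² - 4st + 4t²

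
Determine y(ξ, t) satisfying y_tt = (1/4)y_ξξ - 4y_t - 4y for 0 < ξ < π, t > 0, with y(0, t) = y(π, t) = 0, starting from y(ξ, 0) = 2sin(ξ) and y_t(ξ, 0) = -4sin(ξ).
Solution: Substitute y = exp(-2t)u.
Then y_t = exp(-2t)(u_t - 2u), y_tt = exp(-2t)(u_tt - 4u_t + 4u), y_ξξ = exp(-2t)u_ξξ; substituting and dividing by exp(-2t), the lower-order terms cancel: u_tt = (1/4)u_ξξ (standard wave equation).
Data for u: u(ξ,0) = y(ξ,0) = 2sin(ξ); u_t(ξ,0) = y_t(ξ,0) + 2y(ξ,0) = 0. The boundary conditions carry over: u(0,t) = u(π,t) = 0.
Separating variables: u = Σ [A_n cos(ω_n t) + B_n sin(ω_n t)] sin(nξ), ω_n = n/2. From ICs: A_1=2.
So u(ξ,t) = 2sin(ξ)cos(t/2), and y(ξ,t) = exp(-2t)u(ξ,t).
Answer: y(ξ, t) = 2exp(-2t)sin(ξ)cos(t/2)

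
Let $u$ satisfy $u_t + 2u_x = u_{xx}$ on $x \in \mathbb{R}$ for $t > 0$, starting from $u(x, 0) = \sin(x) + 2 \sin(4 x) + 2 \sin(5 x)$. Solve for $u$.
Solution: Change to a moving frame: let $\eta = x - 2t$, $\sigma = t$ and write $u(x,t) = w(\eta,\sigma)$.
By the chain rule $u_t = w_{\sigma} - 2w_{\eta}$, $u_x = w_{\eta}$, $u_{xx} = w_{\eta\eta}$.
Then $u_t + 2u_x = w_{\sigma}$: the advection term cancels and the PDE becomes the heat equation $w_{\sigma} = w_{\eta\eta}$ on $\eta \in \mathbb{R}$.
Initial data: $w(\eta,0) = u(\eta,0) = \sin(\eta) + 2 \sin(4 \eta) + 2 \sin(5 \eta)$.
On $\eta \in \mathbb{R}$ each mode satisfies $(\sin(n\eta))'' = -n^2 \sin(n\eta)$, so $e^{-n^2\sigma} \sin(n\eta)$ solves the heat equation; by superposition $w(\eta,\sigma) = \sum c_n e^{-n^2\sigma} \sin(n\eta)$.
Reading off the coefficients: $c_1=1, c_4=2, c_5=2$, so $w(\eta,\sigma) = e^{-\sigma} \sin(\eta) + 2 e^{-16 \sigma} \sin(4 \eta) + 2 e^{-25 \sigma} \sin(5 \eta)$.
Substituting back $\eta = x - 2t$, $\sigma = t$: $u(x,t) = w(x - 2t, t)$.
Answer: $u(x, t) = - e^{-t} \sin(2 t - x) - 2 e^{-16 t} \sin(8 t - 4 x) - 2 e^{-25 t} \sin(10 t - 5 x)$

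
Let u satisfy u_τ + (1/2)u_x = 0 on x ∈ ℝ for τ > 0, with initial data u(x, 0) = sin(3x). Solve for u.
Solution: By method of characteristics (waves move right with speed 1/2):
Along characteristics x - (1/2)τ = const, u is constant, so u(x,τ) = f(x - (1/2)τ) with f = u(·, 0).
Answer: u(x, τ) = sin(3x - 3τ/2)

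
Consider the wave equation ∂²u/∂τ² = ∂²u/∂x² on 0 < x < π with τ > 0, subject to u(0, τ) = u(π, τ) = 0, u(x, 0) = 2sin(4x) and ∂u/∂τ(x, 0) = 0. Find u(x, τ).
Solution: Separating variables: u = Σ [A_n cos(ω_n τ) + B_n sin(ω_n τ)] sin(nx), ω_n = n. From ICs: A_4=2.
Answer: u(x, τ) = 2sin(4x)cos(4τ)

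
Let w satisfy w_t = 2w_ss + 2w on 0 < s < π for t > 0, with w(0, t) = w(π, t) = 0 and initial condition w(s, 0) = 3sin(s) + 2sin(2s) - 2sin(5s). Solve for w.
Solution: Substitute w = exp(2t)u.
Then w_t = exp(2t)(u_t + 2u), w_ss = exp(2t)u_ss; substituting and dividing by exp(2t), the lower-order terms cancel: u_t = 2u_ss (standard heat equation).
Data for u: u(s,0) = w(s,0) = 3sin(s) + 2sin(2s) - 2sin(5s). The boundary conditions carry over: u(0,t) = u(π,t) = 0.
Separating variables: u = Σ c_n exp(-2n²t) sin(ns). From u(s,0) = 3sin(s) + 2sin(2s) - 2sin(5s): c_1=3, c_2=2, c_5=-2.
So u(s,t) = 3exp(-2t)sin(s) + 2exp(-8t)sin(2s) - 2exp(-50t)sin(5s), and w(s,t) = exp(2t)u(s,t).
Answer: w(s, t) = 3sin(s) + 2exp(-6t)sin(2s) - 2exp(-48t)sin(5s)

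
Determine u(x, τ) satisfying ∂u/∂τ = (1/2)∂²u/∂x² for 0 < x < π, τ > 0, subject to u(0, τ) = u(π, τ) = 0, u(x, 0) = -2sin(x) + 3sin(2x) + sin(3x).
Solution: Using separation of variables u = X(x)T(τ):
Eigenfunctions: sin(nx), n = 1, 2, 3, ...
General solution: u(x, τ) = Σ c_n sin(nx) exp(-n² τ/2)
Matching u(x,0) = -2sin(x) + 3sin(2x) + sin(3x) term by term: c_1=-2, c_2=3, c_3=1.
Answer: u(x, τ) = 3exp(-2τ)sin(2x) - 2exp(-τ/2)sin(x) + exp(-9τ/2)sin(3x)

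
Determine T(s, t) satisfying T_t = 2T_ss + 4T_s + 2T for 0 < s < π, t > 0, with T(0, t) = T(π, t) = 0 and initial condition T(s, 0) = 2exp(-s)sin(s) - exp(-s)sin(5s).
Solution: Substitute T = exp(-s)u.
Then T_s = exp(-s)(u_s - u), T_ss = exp(-s)(u_ss - 2u_s + u), T_t = exp(-s)u_t; substituting and dividing by exp(-s), the lower-order terms cancel: u_t = 2u_ss (standard heat equation).
Data for u: u(s,0) = exp(s)T(s,0) = 2sin(s) - sin(5s). The boundary conditions carry over: u(0,t) = u(π,t) = 0.
Separating variables: u = Σ c_n exp(-2n²t) sin(ns). From u(s,0) = 2sin(s) - sin(5s): c_1=2, c_5=-1.
So u(s,t) = 2exp(-2t)sin(s) - exp(-50t)sin(5s), and T(s,t) = exp(-s)u(s,t).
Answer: T(s, t) = 2exp(-s)exp(-2t)sin(s) - exp(-s)exp(-50t)sin(5s)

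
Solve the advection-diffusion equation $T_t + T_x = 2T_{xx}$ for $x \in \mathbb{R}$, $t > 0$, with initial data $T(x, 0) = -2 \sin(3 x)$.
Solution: Change to a moving frame: let $\eta = x - t$, $\sigma = t$ and write $T(x,t) = u(\eta,\sigma)$.
By the chain rule $T_t = u_{\sigma} - u_{\eta}$, $T_x = u_{\eta}$, $T_{xx} = u_{\eta\eta}$.
Then $T_t + T_x = u_{\sigma}$: the advection term cancels and the PDE becomes the heat equation $u_{\sigma} = 2u_{\eta\eta}$ on $\eta \in \mathbb{R}$.
Initial data: $u(\eta,0) = T(\eta,0) = -2 \sin(3 \eta)$.
On $\eta \in \mathbb{R}$ each mode satisfies $(\sin(n\eta))'' = -n^2 \sin(n\eta)$, so $e^{-2n^2\sigma} \sin(n\eta)$ solves the heat equation; by superposition $u(\eta,\sigma) = \sum c_n e^{-2n^2\sigma} \sin(n\eta)$.
Reading off the coefficients: $c_3=-2$, so $u(\eta,\sigma) = -2 e^{-18 \sigma} \sin(3 \eta)$.
Substituting back $\eta = x - t$, $\sigma = t$: $T(x,t) = u(x - t, t)$.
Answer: $T(x, t) = 2 e^{-18 t} \sin(3 t - 3 x)$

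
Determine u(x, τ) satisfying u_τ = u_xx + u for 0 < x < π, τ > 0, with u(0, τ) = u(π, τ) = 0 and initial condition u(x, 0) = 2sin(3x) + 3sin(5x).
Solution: Substitute u = exp(τ)w.
Then u_τ = exp(τ)(w_τ + w), u_xx = exp(τ)w_xx; substituting and dividing by exp(τ), the lower-order terms cancel: w_τ = w_xx (standard heat equation).
Data for w: w(x,0) = u(x,0) = 2sin(3x) + 3sin(5x). The boundary conditions carry over: w(0,τ) = w(π,τ) = 0.
Separating variables: w = Σ c_n exp(-n²τ) sin(nx). From w(x,0) = 2sin(3x) + 3sin(5x): c_3=2, c_5=3.
So w(x,τ) = 2exp(-9τ)sin(3x) + 3exp(-25τ)sin(5x), and u(x,τ) = exp(τ)w(x,τ).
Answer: u(x, τ) = 2exp(-8τ)sin(3x) + 3exp(-24τ)sin(5x)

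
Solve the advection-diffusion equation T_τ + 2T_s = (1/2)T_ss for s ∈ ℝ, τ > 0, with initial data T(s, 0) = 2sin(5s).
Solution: Change to a moving frame: let η = s - 2τ, σ = τ and write T(s,τ) = u(η,σ).
By the chain rule T_τ = u_σ - 2u_η, T_s = u_η, T_ss = u_ηη.
Then T_τ + 2T_s = u_σ: the advection term cancels and the PDE becomes the heat equation u_σ = (1/2)u_ηη on η ∈ ℝ.
Initial data: u(η,0) = T(η,0) = 2sin(5η).
On η ∈ ℝ each mode satisfies (sin(nη))″ = -n² sin(nη), so exp(-n²σ/2) sin(nη) solves the heat equation; by superposition u(η,σ) = Σ c_n exp(-n²σ/2) sin(nη).
Reading off the coefficients: c_5=2, so u(η,σ) = 2exp(-25σ/2)sin(5η).
Substituting back η = s - 2τ, σ = τ: T(s,τ) = u(s - 2τ, τ).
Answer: T(s, τ) = 2exp(-25τ/2)sin(5s - 10τ)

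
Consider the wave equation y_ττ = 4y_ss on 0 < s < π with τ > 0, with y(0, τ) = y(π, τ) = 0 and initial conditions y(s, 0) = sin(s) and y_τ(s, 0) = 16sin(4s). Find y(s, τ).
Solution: Separating variables: y = Σ [A_n cos(ω_n τ) + B_n sin(ω_n τ)] sin(ns), ω_n = 2n. From ICs (B_n = velocity coefficient / ω_n): A_1=1, B_4=2.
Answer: y(s, τ) = sin(s)cos(2τ) + 2sin(4s)sin(8τ)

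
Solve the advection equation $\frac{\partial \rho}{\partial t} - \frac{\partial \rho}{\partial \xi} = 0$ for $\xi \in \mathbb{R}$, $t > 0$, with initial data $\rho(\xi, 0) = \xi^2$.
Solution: By method of characteristics (waves move left with speed 1):
Along characteristics $\xi + t =$ const, $\rho$ is constant, so $\rho(\xi,t) = f(\xi + t)$ with $f = \rho( \cdot , 0)$.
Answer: $\rho(\xi, t) = \xi^2 + 2 \xi t + t^2$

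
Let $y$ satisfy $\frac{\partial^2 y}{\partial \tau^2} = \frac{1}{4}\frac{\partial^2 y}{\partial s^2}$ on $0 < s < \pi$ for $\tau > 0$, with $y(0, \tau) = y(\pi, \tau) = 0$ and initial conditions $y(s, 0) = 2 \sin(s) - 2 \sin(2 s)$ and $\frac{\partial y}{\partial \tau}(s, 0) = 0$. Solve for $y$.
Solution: Using separation of variables $y = X(s)T(\tau)$:
Eigenfunctions: $\sin(ns)$, $n = 1, 2, 3, \ldots$
General solution: $y(s, \tau) = \sum [A_n \cos(n \tau/2) + B_n \sin(n \tau/2)] \sin(ns)$
From $y(s,0) = 2 \sin(s) - 2 \sin(2 s)$: $A_1=2, A_2=-2$. From $y_{\tau}(s,0) = 0$: all $B_n = 0$.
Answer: $y(s, \tau) = 2 \sin(s) \cos(\tau/2) - 2 \sin(2 s) \cos(\tau)$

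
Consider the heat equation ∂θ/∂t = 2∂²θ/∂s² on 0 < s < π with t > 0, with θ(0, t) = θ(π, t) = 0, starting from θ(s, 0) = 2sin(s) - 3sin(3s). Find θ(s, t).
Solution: Separating variables: θ = Σ c_n exp(-2n²t) sin(ns). From θ(s,0) = 2sin(s) - 3sin(3s): c_1=2, c_3=-3.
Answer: θ(s, t) = 2exp(-2t)sin(s) - 3exp(-18t)sin(3s)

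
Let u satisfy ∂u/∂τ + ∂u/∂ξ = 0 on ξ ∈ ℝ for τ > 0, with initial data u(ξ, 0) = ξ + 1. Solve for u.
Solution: By characteristics (dξ/dτ = 1), u(ξ,τ) = f(ξ - τ) with f = u(·, 0).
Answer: u(ξ, τ) = ξ - τ + 1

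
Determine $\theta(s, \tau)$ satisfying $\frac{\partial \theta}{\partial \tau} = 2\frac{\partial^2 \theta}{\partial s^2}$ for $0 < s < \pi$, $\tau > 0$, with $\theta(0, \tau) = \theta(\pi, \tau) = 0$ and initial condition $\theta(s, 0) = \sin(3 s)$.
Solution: Separating variables: $\theta = \sum c_n e^{-2n^2\tau} \sin(ns)$. From $\theta(s,0) = \sin(3 s)$: $c_3=1$.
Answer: $\theta(s, \tau) = e^{-18 \tau} \sin(3 s)$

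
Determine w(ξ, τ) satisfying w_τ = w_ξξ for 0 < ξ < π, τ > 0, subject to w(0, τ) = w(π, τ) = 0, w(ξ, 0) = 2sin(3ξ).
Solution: Separating variables: w = Σ c_n exp(-n²τ) sin(nξ). From w(ξ,0) = 2sin(3ξ): c_3=2.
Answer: w(ξ, τ) = 2exp(-9τ)sin(3ξ)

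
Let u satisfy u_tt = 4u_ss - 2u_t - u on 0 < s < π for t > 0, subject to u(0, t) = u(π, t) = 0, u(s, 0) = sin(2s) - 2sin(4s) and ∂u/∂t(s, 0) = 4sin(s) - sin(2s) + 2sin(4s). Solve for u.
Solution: Substitute u = exp(-t)w, i.e. w = exp(t)u.
By the product rule, u_t = exp(-t)(w_t - w), u_tt = exp(-t)(w_tt - 2w_t + w), u_ss = exp(-t)w_ss.
Substituting into the PDE and dividing by exp(-t): w_tt - 2w_t + w = 4w_ss - 2(w_t - w) - w.
The lower-order terms cancel, leaving the standard wave equation w_tt = 4w_ss.
Initial data for w: w(s,0) = u(s,0) = sin(2s) - 2sin(4s); w_t(s,0) = u_t(s,0) + u(s,0) = 4sin(s). The boundary conditions carry over: w(0,t) = w(π,t) = 0.
Solve for w:
  Using separation of variables w = X(s)T(t):
  Eigenfunctions: sin(ns), n = 1, 2, 3, ...
  General solution: w(s, t) = Σ [A_n cos(2n t) + B_n sin(2n t)] sin(ns)
  From w(s,0) = sin(2s) - 2sin(4s): A_2=1, A_4=-2. From w_t(s,0) = 4sin(s), using w_t(s,0) = Σ ω_n B_n sin(ns) with ω_n = 2n: B_1 = 4/2 = 2.
Hence w(s,t) = 2sin(s)sin(2t) + sin(2s)cos(4t) - 2sin(4s)cos(8t).
Transform back: u(s,t) = exp(-t)w(s,t).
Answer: u(s, t) = 2exp(-t)sin(s)sin(2t) + exp(-t)sin(2s)cos(4t) - 2exp(-t)sin(4s)cos(8t)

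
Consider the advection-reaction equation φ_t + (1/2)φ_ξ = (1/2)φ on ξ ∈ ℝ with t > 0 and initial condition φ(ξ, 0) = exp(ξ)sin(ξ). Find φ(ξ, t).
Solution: Substitute φ = exp(ξ)u, i.e. u = exp(-ξ)φ.
By the product rule, φ_ξ = exp(ξ)(u_ξ + u), φ_t = exp(ξ)u_t.
Substituting into the PDE and dividing by exp(ξ): u_t + (1/2)(u_ξ + u) = (1/2)u.
The lower-order terms cancel, leaving the standard advection equation u_t + (1/2)u_ξ = 0.
Initial data for u: u(ξ,0) = exp(-ξ)φ(ξ,0) = sin(ξ).
Solve for u:
  By method of characteristics (waves move right with speed 1/2):
  Along characteristics ξ - (1/2)t = const, u is constant, so u(ξ,t) = f(ξ - (1/2)t) with f = u(·, 0).
Hence u(ξ,t) = -sin(t/2 - ξ).
Transform back: φ(ξ,t) = exp(ξ)u(ξ,t).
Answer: φ(ξ, t) = -exp(ξ)sin(t/2 - ξ)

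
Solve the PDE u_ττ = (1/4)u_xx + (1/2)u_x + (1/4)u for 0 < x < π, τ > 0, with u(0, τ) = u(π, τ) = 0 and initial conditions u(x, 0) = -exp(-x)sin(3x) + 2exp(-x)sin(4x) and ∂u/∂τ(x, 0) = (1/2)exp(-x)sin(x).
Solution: Substitute u = exp(-x)w.
Then u_x = exp(-x)(w_x - w), u_xx = exp(-x)(w_xx - 2w_x + w), u_ττ = exp(-x)w_ττ; substituting and dividing by exp(-x), the lower-order terms cancel: w_ττ = (1/4)w_xx (standard wave equation).
Data for w: w(x,0) = exp(x)u(x,0) = -sin(3x) + 2sin(4x); w_τ(x,0) = exp(x)u_τ(x,0) = (1/2)sin(x). The boundary conditions carry over: w(0,τ) = w(π,τ) = 0.
Separating variables: w = Σ [A_n cos(ω_n τ) + B_n sin(ω_n τ)] sin(nx), ω_n = n/2. From ICs (B_n = velocity coefficient / ω_n): A_3=-1, A_4=2, B_1=1.
So w(x,τ) = sin(x)sin(τ/2) - sin(3x)cos(3τ/2) + 2sin(4x)cos(2τ), and u(x,τ) = exp(-x)w(x,τ).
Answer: u(x, τ) = exp(-x)sin(x)sin(τ/2) - exp(-x)sin(3x)cos(3τ/2) + 2exp(-x)sin(4x)cos(2τ)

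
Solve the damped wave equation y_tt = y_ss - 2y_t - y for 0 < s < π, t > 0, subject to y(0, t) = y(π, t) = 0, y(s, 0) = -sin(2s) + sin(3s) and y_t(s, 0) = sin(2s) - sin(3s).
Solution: Substitute y = exp(-t)u.
Then y_t = exp(-t)(u_t - u), y_tt = exp(-t)(u_tt - 2u_t + u), y_ss = exp(-t)u_ss; substituting and dividing by exp(-t), the lower-order terms cancel: u_tt = u_ss (standard wave equation).
Data for u: u(s,0) = y(s,0) = -sin(2s) + sin(3s); u_t(s,0) = y_t(s,0) + y(s,0) = 0. The boundary conditions carry over: u(0,t) = u(π,t) = 0.
Separating variables: u = Σ [A_n cos(ω_n t) + B_n sin(ω_n t)] sin(ns), ω_n = n. From ICs: A_2=-1, A_3=1.
So u(s,t) = -sin(2s)cos(2t) + sin(3s)cos(3t), and y(s,t) = exp(-t)u(s,t).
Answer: y(s, t) = -exp(-t)sin(2s)cos(2t) + exp(-t)sin(3s)cos(3t)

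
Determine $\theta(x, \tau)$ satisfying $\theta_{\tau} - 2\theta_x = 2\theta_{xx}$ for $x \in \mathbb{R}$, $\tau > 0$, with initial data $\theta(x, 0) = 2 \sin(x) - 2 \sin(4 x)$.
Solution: Moving frame: $\eta = x + 2\tau$, $\sigma = \tau$, $\theta = u(\eta,\sigma)$, so $\theta_{\tau} = u_{\sigma} + 2u_{\eta}$ and $\theta_{xx} = u_{\eta\eta}$.
Hence $\theta_{\tau} - 2\theta_x = u_{\sigma}$ and the PDE becomes the heat equation $u_{\sigma} = 2u_{\eta\eta}$ on $\eta \in \mathbb{R}$.
Initial data: $u(\eta,0) = \theta(\eta,0) = 2 \sin(\eta) - 2 \sin(4 \eta)$. Each mode $\sin(n\eta)$ decays as $e^{-2n^2\sigma}$ on $\mathbb{R}$, so $u(\eta,\sigma) = \sum c_n e^{-2n^2\sigma} \sin(n\eta)$ with $c_1=2, c_4=-2$: $u(\eta,\sigma) = 2 e^{-2 \sigma} \sin(\eta) - 2 e^{-32 \sigma} \sin(4 \eta)$.
Substituting back: $\theta(x,\tau) = u(x + 2\tau, \tau)$.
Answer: $\theta(x, \tau) = 2 e^{-2 \tau} \sin(2 \tau + x) - 2 e^{-32 \tau} \sin(8 \tau + 4 x)$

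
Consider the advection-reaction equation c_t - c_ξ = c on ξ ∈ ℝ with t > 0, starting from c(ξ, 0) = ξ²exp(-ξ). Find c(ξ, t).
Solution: Substitute c = exp(-ξ)u, i.e. u = exp(ξ)c.
By the product rule, c_ξ = exp(-ξ)(u_ξ - u), c_t = exp(-ξ)u_t.
Substituting into the PDE and dividing by exp(-ξ): u_t - (u_ξ - u) = u.
The lower-order terms cancel, leaving the standard advection equation u_t - u_ξ = 0.
Initial data for u: u(ξ,0) = exp(ξ)c(ξ,0) = ξ².
Solve for u:
  By method of characteristics (waves move left with speed 1):
  Along characteristics ξ + t = const, u is constant, so u(ξ,t) = f(ξ + t) with f = u(·, 0).
Hence u(ξ,t) = t² + 2tξ + ξ².
Transform back: c(ξ,t) = exp(-ξ)u(ξ,t).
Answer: c(ξ, t) = t²exp(-ξ) + 2tξexp(-ξ) + ξ²exp(-ξ)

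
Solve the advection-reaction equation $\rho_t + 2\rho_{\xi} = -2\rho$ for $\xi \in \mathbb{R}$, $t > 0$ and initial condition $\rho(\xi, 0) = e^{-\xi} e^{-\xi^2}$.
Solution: Substitute $\rho = e^{-\xi}u$, i.e. $u = e^{\xi}\rho$.
By the product rule, $\rho_{\xi} = e^{-\xi}(u_{\xi} - u)$, $\rho_t = e^{-\xi}u_t$.
Substituting into the PDE and dividing by $e^{-\xi}$: $u_t + 2(u_{\xi} - u) = -2u$.
The lower-order terms cancel, leaving the standard advection equation $u_t + 2u_{\xi} = 0$.
Initial data for $u$: $u(\xi,0) = e^{\xi}\rho(\xi,0) = e^{-\xi^2}$.
Solve for $u$:
  By method of characteristics (waves move right with speed 2):
  Along characteristics $\xi - 2t =$ const, $u$ is constant, so $u(\xi,t) = f(\xi - 2t)$ with $f = u( \cdot , 0)$.
Hence $u(\xi,t) = e^{-(-2 t + \xi)^2}$.
Transform back: $\rho(\xi,t) = e^{-\xi}u(\xi,t)$.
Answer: $\rho(\xi, t) = e^{-\xi} e^{-(\xi - 2 t)^2}$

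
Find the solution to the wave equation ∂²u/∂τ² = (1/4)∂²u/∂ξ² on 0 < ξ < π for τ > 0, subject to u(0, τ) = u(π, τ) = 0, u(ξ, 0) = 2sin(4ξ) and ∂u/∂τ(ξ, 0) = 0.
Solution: Using separation of variables u = X(ξ)T(τ):
Eigenfunctions: sin(nξ), n = 1, 2, 3, ...
General solution: u(ξ, τ) = Σ [A_n cos(n τ/2) + B_n sin(n τ/2)] sin(nξ)
From u(ξ,0) = 2sin(4ξ): A_4=2. From u_τ(ξ,0) = 0: all B_n = 0.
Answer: u(ξ, τ) = 2sin(4ξ)cos(2τ)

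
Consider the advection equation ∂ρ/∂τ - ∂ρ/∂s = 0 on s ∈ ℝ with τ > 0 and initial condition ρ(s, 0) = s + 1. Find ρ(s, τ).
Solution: By method of characteristics (waves move left with speed 1):
Along characteristics s + τ = const, ρ is constant, so ρ(s,τ) = f(s + τ) with f = ρ(·, 0).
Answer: ρ(s, τ) = s + τ + 1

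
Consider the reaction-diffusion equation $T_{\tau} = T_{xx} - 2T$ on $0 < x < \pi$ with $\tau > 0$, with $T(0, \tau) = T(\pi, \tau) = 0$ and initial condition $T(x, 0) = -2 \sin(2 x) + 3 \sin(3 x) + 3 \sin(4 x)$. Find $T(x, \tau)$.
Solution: Substitute $T = e^{-2\tau}u$.
Then $T_{\tau} = e^{-2\tau}(u_{\tau} - 2u)$, $T_{xx} = e^{-2\tau}u_{xx}$; substituting and dividing by $e^{-2\tau}$, the lower-order terms cancel: $u_{\tau} = u_{xx}$ (standard heat equation).
Data for $u$: $u(x,0) = T(x,0) = -2 \sin(2 x) + 3 \sin(3 x) + 3 \sin(4 x)$. The boundary conditions carry over: $u(0,\tau) = u(\pi,\tau) = 0$.
Separating variables: $u = \sum c_n e^{-n^2\tau} \sin(nx)$. From $u(x,0) = -2 \sin(2 x) + 3 \sin(3 x) + 3 \sin(4 x)$: $c_2=-2, c_3=3, c_4=3$.
So $u(x,\tau) = -2 e^{-4 \tau} \sin(2 x) + 3 e^{-9 \tau} \sin(3 x) + 3 e^{-16 \tau} \sin(4 x)$, and $T(x,\tau) = e^{-2\tau}u(x,\tau)$.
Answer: $T(x, \tau) = -2 e^{-6 \tau} \sin(2 x) + 3 e^{-11 \tau} \sin(3 x) + 3 e^{-18 \tau} \sin(4 x)$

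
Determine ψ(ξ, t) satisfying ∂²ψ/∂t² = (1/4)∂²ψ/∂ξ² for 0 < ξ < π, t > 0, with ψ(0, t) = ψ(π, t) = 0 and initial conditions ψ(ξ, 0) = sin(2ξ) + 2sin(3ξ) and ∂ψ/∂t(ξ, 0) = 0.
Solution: Using separation of variables ψ = X(ξ)T(t):
Eigenfunctions: sin(nξ), n = 1, 2, 3, ...
General solution: ψ(ξ, t) = Σ [A_n cos(n t/2) + B_n sin(n t/2)] sin(nξ)
From ψ(ξ,0) = sin(2ξ) + 2sin(3ξ): A_2=1, A_3=2. From ψ_t(ξ,0) = 0: all B_n = 0.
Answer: ψ(ξ, t) = sin(2ξ)cos(t) + 2sin(3ξ)cos(3t/2)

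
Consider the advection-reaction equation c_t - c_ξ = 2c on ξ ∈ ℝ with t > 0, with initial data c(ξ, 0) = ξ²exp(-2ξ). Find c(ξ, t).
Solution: Substitute c = exp(-2ξ)u, i.e. u = exp(2ξ)c.
By the product rule, c_ξ = exp(-2ξ)(u_ξ - 2u), c_t = exp(-2ξ)u_t.
Substituting into the PDE and dividing by exp(-2ξ): u_t - (u_ξ - 2u) = 2u.
The lower-order terms cancel, leaving the standard advection equation u_t - u_ξ = 0.
Initial data for u: u(ξ,0) = exp(2ξ)c(ξ,0) = ξ².
Solve for u:
  By method of characteristics (waves move left with speed 1):
  Along characteristics ξ + t = const, u is constant, so u(ξ,t) = f(ξ + t) with f = u(·, 0).
Hence u(ξ,t) = t² + 2tξ + ξ².
Transform back: c(ξ,t) = exp(-2ξ)u(ξ,t).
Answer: c(ξ, t) = t²exp(-2ξ) + 2tξexp(-2ξ) + ξ²exp(-2ξ)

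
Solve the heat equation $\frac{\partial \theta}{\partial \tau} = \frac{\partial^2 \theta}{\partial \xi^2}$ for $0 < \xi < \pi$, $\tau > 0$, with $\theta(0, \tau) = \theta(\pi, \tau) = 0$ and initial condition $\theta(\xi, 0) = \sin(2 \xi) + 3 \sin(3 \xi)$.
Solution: Separating variables: $\theta = \sum c_n e^{-n^2\tau} \sin(n\xi)$. From $\theta(\xi,0) = \sin(2 \xi) + 3 \sin(3 \xi)$: $c_2=1, c_3=3$.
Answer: $\theta(\xi, \tau) = e^{-4 \tau} \sin(2 \xi) + 3 e^{-9 \tau} \sin(3 \xi)$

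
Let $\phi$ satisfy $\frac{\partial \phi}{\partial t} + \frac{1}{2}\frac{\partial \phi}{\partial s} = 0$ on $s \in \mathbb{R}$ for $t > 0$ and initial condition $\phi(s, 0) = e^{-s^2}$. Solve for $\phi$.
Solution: By method of characteristics (waves move right with speed 1/2):
Along characteristics $s - \frac{1}{2}t =$ const, $\phi$ is constant, so $\phi(s,t) = f(s - \frac{1}{2}t)$ with $f = \phi( \cdot , 0)$.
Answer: $\phi(s, t) = e^{-(s - t/2)^2}$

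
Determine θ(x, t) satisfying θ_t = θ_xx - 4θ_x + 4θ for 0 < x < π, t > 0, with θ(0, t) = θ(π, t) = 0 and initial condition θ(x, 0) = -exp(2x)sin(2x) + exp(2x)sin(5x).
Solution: Substitute θ = exp(2x)u, i.e. u = exp(-2x)θ.
By the product rule, θ_x = exp(2x)(u_x + 2u), θ_xx = exp(2x)(u_xx + 4u_x + 4u), θ_t = exp(2x)u_t.
Substituting into the PDE and dividing by exp(2x): u_t = (u_xx + 4u_x + 4u) - 4(u_x + 2u) + 4u.
The lower-order terms cancel, leaving the standard heat equation u_t = u_xx.
Initial data for u: u(x,0) = exp(-2x)θ(x,0) = -sin(2x) + sin(5x). The boundary conditions carry over: u(0,t) = u(π,t) = 0.
Solve for u:
  Using separation of variables u = X(x)G(t):
  Eigenfunctions: sin(nx), n = 1, 2, 3, ...
  General solution: u(x, t) = Σ c_n sin(nx) exp(-n² t)
  Matching u(x,0) = -sin(2x) + sin(5x) term by term: c_2=-1, c_5=1.
Hence u(x,t) = -exp(-4t)sin(2x) + exp(-25t)sin(5x).
Transform back: θ(x,t) = exp(2x)u(x,t).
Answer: θ(x, t) = -exp(-4t)exp(2x)sin(2x) + exp(-25t)exp(2x)sin(5x)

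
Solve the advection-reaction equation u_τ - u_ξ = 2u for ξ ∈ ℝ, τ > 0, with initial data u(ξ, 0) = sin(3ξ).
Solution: Substitute u = exp(2τ)w.
Then u_τ = exp(2τ)(w_τ + 2w), u_ξ = exp(2τ)w_ξ; substituting and dividing by exp(2τ), the lower-order terms cancel: w_τ - w_ξ = 0 (standard advection equation).
Data for w: w(ξ,0) = u(ξ,0) = sin(3ξ).
By characteristics (dξ/dτ = -1), w(ξ,τ) = f(ξ + τ) with f = w(·, 0).
So w(ξ,τ) = sin(3ξ + 3τ), and u(ξ,τ) = exp(2τ)w(ξ,τ).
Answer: u(ξ, τ) = exp(2τ)sin(3ξ + 3τ)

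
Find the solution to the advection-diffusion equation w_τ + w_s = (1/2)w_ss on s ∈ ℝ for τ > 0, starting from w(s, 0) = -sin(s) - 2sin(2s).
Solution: Change to a moving frame: let η = s - τ, σ = τ and write w(s,τ) = u(η,σ).
By the chain rule w_τ = u_σ - u_η, w_s = u_η, w_ss = u_ηη.
Then w_τ + w_s = u_σ: the advection term cancels and the PDE becomes the heat equation u_σ = (1/2)u_ηη on η ∈ ℝ.
Initial data: u(η,0) = w(η,0) = -sin(η) - 2sin(2η).
On η ∈ ℝ each mode satisfies (sin(nη))″ = -n² sin(nη), so exp(-n²σ/2) sin(nη) solves the heat equation; by superposition u(η,σ) = Σ c_n exp(-n²σ/2) sin(nη).
Reading off the coefficients: c_1=-1, c_2=-2, so u(η,σ) = -2exp(-2σ)sin(2η) - exp(-σ/2)sin(η).
Substituting back η = s - τ, σ = τ: w(s,τ) = u(s - τ, τ).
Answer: w(s, τ) = -2exp(-2τ)sin(2s - 2τ) - exp(-τ/2)sin(s - τ)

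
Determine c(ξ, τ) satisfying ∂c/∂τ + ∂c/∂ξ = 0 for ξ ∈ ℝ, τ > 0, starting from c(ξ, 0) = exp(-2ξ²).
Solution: By characteristics (dξ/dτ = 1), c(ξ,τ) = f(ξ - τ) with f = c(·, 0).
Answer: c(ξ, τ) = exp(-2(ξ - τ)²)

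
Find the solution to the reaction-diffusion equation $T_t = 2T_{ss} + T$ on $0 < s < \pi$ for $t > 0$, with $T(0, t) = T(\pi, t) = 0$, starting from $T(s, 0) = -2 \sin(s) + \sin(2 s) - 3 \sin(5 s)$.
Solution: Substitute $T = e^{t}u$, i.e. $u = e^{-t}T$.
By the product rule, $T_t = e^{t}(u_t + u)$, $T_{ss} = e^{t}u_{ss}$.
Substituting into the PDE and dividing by $e^{t}$: $u_t + u = 2u_{ss} + u$.
The lower-order terms cancel, leaving the standard heat equation $u_t = 2u_{ss}$.
Initial data for $u$: $u(s,0) = T(s,0) = -2 \sin(s) + \sin(2 s) - 3 \sin(5 s)$. The boundary conditions carry over: $u(0,t) = u(\pi,t) = 0$.
Solve for $u$:
  Using separation of variables $u = X(s)G(t)$:
  Eigenfunctions: $\sin(ns)$, $n = 1, 2, 3, \ldots$
  General solution: $u(s, t) = \sum c_n \sin(ns) e^{-2n^2 t}$
  Matching $u(s,0) = -2 \sin(s) + \sin(2 s) - 3 \sin(5 s)$ term by term: $c_1=-2, c_2=1, c_5=-3$.
Hence $u(s,t) = -2 e^{-2 t} \sin(s) + e^{-8 t} \sin(2 s) - 3 e^{-50 t} \sin(5 s)$.
Transform back: $T(s,t) = e^{t}u(s,t)$.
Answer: $T(s, t) = -2 e^{-t} \sin(s) + e^{-7 t} \sin(2 s) - 3 e^{-49 t} \sin(5 s)$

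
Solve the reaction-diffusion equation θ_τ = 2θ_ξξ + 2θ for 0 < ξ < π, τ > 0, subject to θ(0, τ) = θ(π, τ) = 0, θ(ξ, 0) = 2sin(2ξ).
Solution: Substitute θ = exp(2τ)u, i.e. u = exp(-2τ)θ.
By the product rule, θ_τ = exp(2τ)(u_τ + 2u), θ_ξξ = exp(2τ)u_ξξ.
Substituting into the PDE and dividing by exp(2τ): u_τ + 2u = 2u_ξξ + 2u.
The lower-order terms cancel, leaving the standard heat equation u_τ = 2u_ξξ.
Initial data for u: u(ξ,0) = θ(ξ,0) = 2sin(2ξ). The boundary conditions carry over: u(0,τ) = u(π,τ) = 0.
Solve for u:
  Using separation of variables u = X(ξ)G(τ):
  Eigenfunctions: sin(nξ), n = 1, 2, 3, ...
  General solution: u(ξ, τ) = Σ c_n sin(nξ) exp(-2n² τ)
  Matching u(ξ,0) = 2sin(2ξ) term by term: c_2=2.
Hence u(ξ,τ) = 2exp(-8τ)sin(2ξ).
Transform back: θ(ξ,τ) = exp(2τ)u(ξ,τ).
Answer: θ(ξ, τ) = 2exp(-6τ)sin(2ξ)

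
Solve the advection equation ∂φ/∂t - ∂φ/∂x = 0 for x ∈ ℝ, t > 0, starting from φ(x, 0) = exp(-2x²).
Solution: By characteristics (dx/dt = -1), φ(x,t) = f(x + t) with f = φ(·, 0).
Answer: φ(x, t) = exp(-2(t + x)²)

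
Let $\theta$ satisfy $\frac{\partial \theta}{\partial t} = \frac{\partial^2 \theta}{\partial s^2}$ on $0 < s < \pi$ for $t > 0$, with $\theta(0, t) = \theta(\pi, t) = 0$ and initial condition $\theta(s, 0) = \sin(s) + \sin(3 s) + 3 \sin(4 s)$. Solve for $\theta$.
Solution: Using separation of variables $\theta = X(s)G(t)$:
Eigenfunctions: $\sin(ns)$, $n = 1, 2, 3, \ldots$
General solution: $\theta(s, t) = \sum c_n \sin(ns) e^{-n^2 t}$
Matching $\theta(s,0) = \sin(s) + \sin(3 s) + 3 \sin(4 s)$ term by term: $c_1=1, c_3=1, c_4=3$.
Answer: $\theta(s, t) = e^{-t} \sin(s) + e^{-9 t} \sin(3 s) + 3 e^{-16 t} \sin(4 s)$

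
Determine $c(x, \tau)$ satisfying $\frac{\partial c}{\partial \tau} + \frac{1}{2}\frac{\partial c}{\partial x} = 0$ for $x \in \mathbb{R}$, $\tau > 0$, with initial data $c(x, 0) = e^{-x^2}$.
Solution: By characteristics ($dx/d\tau = 1/2$), $c(x,\tau) = f(x - \frac{1}{2}\tau)$ with $f = c( \cdot , 0)$.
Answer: $c(x, \tau) = e^{-(-\tau/2 + x)^2}$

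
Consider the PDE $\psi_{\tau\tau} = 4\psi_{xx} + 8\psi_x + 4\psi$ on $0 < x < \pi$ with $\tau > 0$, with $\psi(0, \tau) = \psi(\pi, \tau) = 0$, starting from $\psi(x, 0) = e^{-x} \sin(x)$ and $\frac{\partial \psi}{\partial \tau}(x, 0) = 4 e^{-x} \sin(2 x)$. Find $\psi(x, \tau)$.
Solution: Substitute $\psi = e^{-x}u$.
Then $\psi_x = e^{-x}(u_x - u)$, $\psi_{xx} = e^{-x}(u_{xx} - 2u_x + u)$, $\psi_{\tau\tau} = e^{-x}u_{\tau\tau}$; substituting and dividing by $e^{-x}$, the lower-order terms cancel: $u_{\tau\tau} = 4u_{xx}$ (standard wave equation).
Data for $u$: $u(x,0) = e^{x}\psi(x,0) = \sin(x)$; $u_{\tau}(x,0) = e^{x}\psi_{\tau}(x,0) = 4 \sin(2 x)$. The boundary conditions carry over: $u(0,\tau) = u(\pi,\tau) = 0$.
Separating variables: $u = \sum [A_n \cos(\omega_n \tau) + B_n \sin(\omega_n \tau)] \sin(nx)$, $\omega_n = 2n$. From ICs ($B_n$ = velocity coefficient / $\omega_n$): $A_1=1, B_2=1$.
So $u(x,\tau) = \sin(x) \cos(2 \tau) + \sin(2 x) \sin(4 \tau)$, and $\psi(x,\tau) = e^{-x}u(x,\tau)$.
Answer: $\psi(x, \tau) = e^{-x} \sin(4 \tau) \sin(2 x) + e^{-x} \sin(x) \cos(2 \tau)$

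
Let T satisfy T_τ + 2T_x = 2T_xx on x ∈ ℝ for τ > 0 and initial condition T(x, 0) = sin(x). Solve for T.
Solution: Change to a moving frame: let η = x - 2τ, σ = τ and write T(x,τ) = u(η,σ).
By the chain rule T_τ = u_σ - 2u_η, T_x = u_η, T_xx = u_ηη.
Then T_τ + 2T_x = u_σ: the advection term cancels and the PDE becomes the heat equation u_σ = 2u_ηη on η ∈ ℝ.
Initial data: u(η,0) = T(η,0) = sin(η).
On η ∈ ℝ each mode satisfies (sin(nη))″ = -n² sin(nη), so exp(-2n²σ) sin(nη) solves the heat equation; by superposition u(η,σ) = Σ c_n exp(-2n²σ) sin(nη).
Reading off the coefficients: c_1=1, so u(η,σ) = exp(-2σ)sin(η).
Substituting back η = x - 2τ, σ = τ: T(x,τ) = u(x - 2τ, τ).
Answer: T(x, τ) = exp(-2τ)sin(x - 2τ)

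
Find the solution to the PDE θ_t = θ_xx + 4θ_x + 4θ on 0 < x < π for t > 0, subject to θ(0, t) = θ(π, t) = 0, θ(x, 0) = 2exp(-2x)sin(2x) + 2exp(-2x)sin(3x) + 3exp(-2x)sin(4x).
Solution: Substitute θ = exp(-2x)u.
Then θ_x = exp(-2x)(u_x - 2u), θ_xx = exp(-2x)(u_xx - 4u_x + 4u), θ_t = exp(-2x)u_t; substituting and dividing by exp(-2x), the lower-order terms cancel: u_t = u_xx (standard heat equation).
Data for u: u(x,0) = exp(2x)θ(x,0) = 2sin(2x) + 2sin(3x) + 3sin(4x). The boundary conditions carry over: u(0,t) = u(π,t) = 0.
Separating variables: u = Σ c_n exp(-n²t) sin(nx). From u(x,0) = 2sin(2x) + 2sin(3x) + 3sin(4x): c_2=2, c_3=2, c_4=3.
So u(x,t) = 2exp(-4t)sin(2x) + 2exp(-9t)sin(3x) + 3exp(-16t)sin(4x), and θ(x,t) = exp(-2x)u(x,t).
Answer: θ(x, t) = 2exp(-4t)exp(-2x)sin(2x) + 2exp(-9t)exp(-2x)sin(3x) + 3exp(-16t)exp(-2x)sin(4x)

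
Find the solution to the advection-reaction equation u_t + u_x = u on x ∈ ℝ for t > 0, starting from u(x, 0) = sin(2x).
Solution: Substitute u = exp(t)w.
Then u_t = exp(t)(w_t + w), u_x = exp(t)w_x; substituting and dividing by exp(t), the lower-order terms cancel: w_t + w_x = 0 (standard advection equation).
Data for w: w(x,0) = u(x,0) = sin(2x).
By characteristics (dx/dt = 1), w(x,t) = f(x - t) with f = w(·, 0).
So w(x,t) = -sin(2t - 2x), and u(x,t) = exp(t)w(x,t).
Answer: u(x, t) = -exp(t)sin(2t - 2x)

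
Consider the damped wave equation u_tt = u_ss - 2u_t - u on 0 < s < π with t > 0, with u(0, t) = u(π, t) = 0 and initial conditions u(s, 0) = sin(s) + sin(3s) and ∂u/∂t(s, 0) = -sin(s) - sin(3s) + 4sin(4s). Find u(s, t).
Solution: Substitute u = exp(-t)w.
Then u_t = exp(-t)(w_t - w), u_tt = exp(-t)(w_tt - 2w_t + w), u_ss = exp(-t)w_ss; substituting and dividing by exp(-t), the lower-order terms cancel: w_tt = w_ss (standard wave equation).
Data for w: w(s,0) = u(s,0) = sin(s) + sin(3s); w_t(s,0) = u_t(s,0) + u(s,0) = 4sin(4s). The boundary conditions carry over: w(0,t) = w(π,t) = 0.
Separating variables: w = Σ [A_n cos(ω_n t) + B_n sin(ω_n t)] sin(ns), ω_n = n. From ICs (B_n = velocity coefficient / ω_n): A_1=1, A_3=1, B_4=1.
So w(s,t) = sin(s)cos(t) + sin(3s)cos(3t) + sin(4s)sin(4t), and u(s,t) = exp(-t)w(s,t).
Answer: u(s, t) = exp(-t)sin(s)cos(t) + exp(-t)sin(3s)cos(3t) + exp(-t)sin(4s)sin(4t)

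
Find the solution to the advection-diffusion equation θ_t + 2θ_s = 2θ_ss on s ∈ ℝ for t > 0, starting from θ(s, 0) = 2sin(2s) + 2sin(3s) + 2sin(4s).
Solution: Change to a moving frame: let η = s - 2t, σ = t and write θ(s,t) = u(η,σ).
By the chain rule θ_t = u_σ - 2u_η, θ_s = u_η, θ_ss = u_ηη.
Then θ_t + 2θ_s = u_σ: the advection term cancels and the PDE becomes the heat equation u_σ = 2u_ηη on η ∈ ℝ.
Initial data: u(η,0) = θ(η,0) = 2sin(2η) + 2sin(3η) + 2sin(4η).
On η ∈ ℝ each mode satisfies (sin(nη))″ = -n² sin(nη), so exp(-2n²σ) sin(nη) solves the heat equation; by superposition u(η,σ) = Σ c_n exp(-2n²σ) sin(nη).
Reading off the coefficients: c_2=2, c_3=2, c_4=2, so u(η,σ) = 2exp(-8σ)sin(2η) + 2exp(-18σ)sin(3η) + 2exp(-32σ)sin(4η).
Substituting back η = s - 2t, σ = t: θ(s,t) = u(s - 2t, t).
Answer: θ(s, t) = 2exp(-8t)sin(2s - 4t) + 2exp(-18t)sin(3s - 6t) + 2exp(-32t)sin(4s - 8t)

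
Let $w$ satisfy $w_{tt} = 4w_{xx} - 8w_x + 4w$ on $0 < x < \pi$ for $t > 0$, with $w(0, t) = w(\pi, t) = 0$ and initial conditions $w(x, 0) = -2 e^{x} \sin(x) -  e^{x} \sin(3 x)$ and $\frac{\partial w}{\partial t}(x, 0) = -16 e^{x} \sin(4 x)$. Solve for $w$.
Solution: Substitute $w = e^{x}u$.
Then $w_x = e^{x}(u_x + u)$, $w_{xx} = e^{x}(u_{xx} + 2u_x + u)$, $w_{tt} = e^{x}u_{tt}$; substituting and dividing by $e^{x}$, the lower-order terms cancel: $u_{tt} = 4u_{xx}$ (standard wave equation).
Data for $u$: $u(x,0) = e^{-x}w(x,0) = -2 \sin(x) - \sin(3 x)$; $u_t(x,0) = e^{-x}w_t(x,0) = -16 \sin(4 x)$. The boundary conditions carry over: $u(0,t) = u(\pi,t) = 0$.
Separating variables: $u = \sum [A_n \cos(\omega_n t) + B_n \sin(\omega_n t)] \sin(nx)$, $\omega_n = 2n$. From ICs ($B_n$ = velocity coefficient / $\omega_n$): $A_1=-2, A_3=-1, B_4=-2$.
So $u(x,t) = -2 \sin(8 t) \sin(4 x) - 2 \sin(x) \cos(2 t) - \sin(3 x) \cos(6 t)$, and $w(x,t) = e^{x}u(x,t)$.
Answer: $w(x, t) = -2 e^{x} \sin(8 t) \sin(4 x) - 2 e^{x} \sin(x) \cos(2 t) -  e^{x} \sin(3 x) \cos(6 t)$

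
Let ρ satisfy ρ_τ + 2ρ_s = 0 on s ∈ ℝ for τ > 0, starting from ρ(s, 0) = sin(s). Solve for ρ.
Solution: By characteristics (ds/dτ = 2), ρ(s,τ) = f(s - 2τ) with f = ρ(·, 0).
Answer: ρ(s, τ) = sin(s - 2τ)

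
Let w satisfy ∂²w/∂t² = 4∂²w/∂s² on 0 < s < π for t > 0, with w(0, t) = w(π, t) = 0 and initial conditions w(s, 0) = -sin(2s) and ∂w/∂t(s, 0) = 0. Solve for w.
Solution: Separating variables: w = Σ [A_n cos(ω_n t) + B_n sin(ω_n t)] sin(ns), ω_n = 2n. From ICs: A_2=-1.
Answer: w(s, t) = -sin(2s)cos(4t)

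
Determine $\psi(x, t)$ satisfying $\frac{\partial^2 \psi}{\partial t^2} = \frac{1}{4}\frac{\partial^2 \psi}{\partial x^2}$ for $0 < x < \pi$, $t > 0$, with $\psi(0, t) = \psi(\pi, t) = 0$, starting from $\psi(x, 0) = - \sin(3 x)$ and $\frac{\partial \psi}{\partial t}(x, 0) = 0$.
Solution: Separating variables: $\psi = \sum [A_n \cos(\omega_n t) + B_n \sin(\omega_n t)] \sin(nx)$, $\omega_n = n/2$. From ICs: $A_3=-1$.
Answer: $\psi(x, t) = - \sin(3 x) \cos(3 t/2)$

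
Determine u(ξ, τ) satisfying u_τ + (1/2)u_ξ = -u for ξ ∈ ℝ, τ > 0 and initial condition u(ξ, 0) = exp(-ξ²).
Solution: Substitute u = exp(-τ)w, i.e. w = exp(τ)u.
By the product rule, u_τ = exp(-τ)(w_τ - w), u_ξ = exp(-τ)w_ξ.
Substituting into the PDE and dividing by exp(-τ): w_τ - w + (1/2)w_ξ = -w.
The lower-order terms cancel, leaving the standard advection equation w_τ + (1/2)w_ξ = 0.
Initial data for w: w(ξ,0) = u(ξ,0) = exp(-ξ²).
Solve for w:
  By method of characteristics (waves move right with speed 1/2):
  Along characteristics ξ - (1/2)τ = const, w is constant, so w(ξ,τ) = f(ξ - (1/2)τ) with f = w(·, 0).
Hence w(ξ,τ) = exp(-(ξ - τ/2)²).
Transform back: u(ξ,τ) = exp(-τ)w(ξ,τ).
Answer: u(ξ, τ) = exp(-τ)exp(-(ξ - τ/2)²)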